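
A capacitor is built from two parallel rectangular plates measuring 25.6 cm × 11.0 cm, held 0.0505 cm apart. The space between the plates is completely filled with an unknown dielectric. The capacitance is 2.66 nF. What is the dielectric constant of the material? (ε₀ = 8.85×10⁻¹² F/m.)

A = 25.6 × 11.0 cm² = 2.82×10⁻² m².
κ = Cd/(ε₀A) = 2.66×10⁻⁹ × 5.05×10⁻⁴ / (8.85×10⁻¹² × 2.82×10⁻²) = 5.39.

κ ≈ 5.39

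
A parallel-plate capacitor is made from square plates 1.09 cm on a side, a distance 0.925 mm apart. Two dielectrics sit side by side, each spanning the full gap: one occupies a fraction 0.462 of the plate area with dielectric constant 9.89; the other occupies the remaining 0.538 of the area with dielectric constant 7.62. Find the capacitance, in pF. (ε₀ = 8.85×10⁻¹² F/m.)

A = (1.09 cm)² = 1.19×10⁻⁴ m².
Side-by-side slabs ⇒ two capacitors in parallel, each spanning the full gap.
C₁ = κ₁ε₀A₁/d = 9.89 × 8.85×10⁻¹² × 5.49×10⁻⁵ / 9.25×10⁻⁴ = 5.19×10⁻¹² F.
C₂ = κ₂ε₀A₂/d = 7.62 × 8.85×10⁻¹² × 6.39×10⁻⁵ / 9.25×10⁻⁴ = 4.66×10⁻¹² F.
C = C₁ + C₂ = 9.85×10⁻¹² F.

C ≈ 9.85 pF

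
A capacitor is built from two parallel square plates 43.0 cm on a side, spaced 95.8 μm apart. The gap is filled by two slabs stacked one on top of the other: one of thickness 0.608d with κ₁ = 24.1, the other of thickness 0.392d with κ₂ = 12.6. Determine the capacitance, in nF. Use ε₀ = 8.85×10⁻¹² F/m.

303 nF

A = (43.0 cm)² = 0.185 m².
Stacked slabs ⇒ two capacitors in series, each with the full plate area.
C₁ = κ₁ε₀A/d₁ = 24.1 × 8.85×10⁻¹² × 0.185 / 5.82×10⁻⁵ = 6.77×10⁻⁷ F.
C₂ = κ₂ε₀A/d₂ = 12.6 × 8.85×10⁻¹² × 0.185 / 3.76×10⁻⁵ = 5.49×10⁻⁷ F.
C = (1/C₁ + 1/C₂)⁻¹ = 3.03×10⁻⁷ F.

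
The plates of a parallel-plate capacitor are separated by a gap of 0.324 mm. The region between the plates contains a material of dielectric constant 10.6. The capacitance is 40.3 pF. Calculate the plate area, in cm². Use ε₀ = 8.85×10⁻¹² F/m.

A = Cd/(κε₀) = 4.03×10⁻¹¹ × 3.24×10⁻⁴ / (10.6 × 8.85×10⁻¹²) = 1.39×10⁻⁴ m².

A ≈ 1.39 cm²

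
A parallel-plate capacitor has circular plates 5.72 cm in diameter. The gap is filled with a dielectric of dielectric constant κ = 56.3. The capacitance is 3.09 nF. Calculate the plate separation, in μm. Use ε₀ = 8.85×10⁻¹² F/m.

A = π(5.72/2 cm)² = 2.57×10⁻³ m².
d = κε₀A/C = 56.3 × 8.85×10⁻¹² × 2.57×10⁻³ / 3.09×10⁻⁹ = 4.14×10⁻⁴ m.

414 μm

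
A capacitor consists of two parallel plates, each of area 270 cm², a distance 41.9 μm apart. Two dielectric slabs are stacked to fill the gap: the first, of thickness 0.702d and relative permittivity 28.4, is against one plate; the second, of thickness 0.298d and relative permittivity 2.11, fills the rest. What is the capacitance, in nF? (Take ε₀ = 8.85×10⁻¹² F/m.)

34.4 nF

A = 270 cm² = 2.70×10⁻² m².
Stacked slabs ⇒ two capacitors in series, each with the full plate area.
C₁ = κ₁ε₀A/d₁ = 28.4 × 8.85×10⁻¹² × 2.70×10⁻² / 2.94×10⁻⁵ = 2.31×10⁻⁷ F.
C₂ = κ₂ε₀A/d₂ = 2.11 × 8.85×10⁻¹² × 2.70×10⁻² / 1.25×10⁻⁵ = 4.04×10⁻⁸ F.
C = (1/C₁ + 1/C₂)⁻¹ = 3.44×10⁻⁸ F.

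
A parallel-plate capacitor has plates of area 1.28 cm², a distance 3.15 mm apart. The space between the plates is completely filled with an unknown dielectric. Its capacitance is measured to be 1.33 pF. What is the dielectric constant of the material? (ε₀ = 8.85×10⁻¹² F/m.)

A = 1.28 cm² = 1.28×10⁻⁴ m².
κ = Cd/(ε₀A) = 1.33×10⁻¹² × 3.15×10⁻³ / (8.85×10⁻¹² × 1.28×10⁻⁴) = 3.70.

3.70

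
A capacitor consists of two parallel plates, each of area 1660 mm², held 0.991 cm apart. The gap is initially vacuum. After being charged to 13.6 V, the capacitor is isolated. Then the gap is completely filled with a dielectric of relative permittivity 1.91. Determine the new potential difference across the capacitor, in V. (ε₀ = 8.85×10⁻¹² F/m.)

7.12 V

A = 1660 mm² = 1.66×10⁻³ m².
Initially C₁ = ε₀A/d = 8.85×10⁻¹² × 1.66×10⁻³ / 9.91×10⁻³ = 1.48×10⁻¹² F.
V₁ = 13.6 V.
Isolated ⇒ Q is held fixed. C₂ = 1.91 C₁ and V = Q/C, so V₂/V₁ = C₁/C₂ = 0.524.
V₂ = 0.524 × 13.6 = 7.12 V.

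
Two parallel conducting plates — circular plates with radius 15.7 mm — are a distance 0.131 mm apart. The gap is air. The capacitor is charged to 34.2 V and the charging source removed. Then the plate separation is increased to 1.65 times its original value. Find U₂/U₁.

U₂/U₁ ≈ 1.65

Isolated ⇒ Q is held fixed.
C₂ = 0.606 C₁ and U = Q²/(2C), so U₂/U₁ = C₁/C₂ = 1.65.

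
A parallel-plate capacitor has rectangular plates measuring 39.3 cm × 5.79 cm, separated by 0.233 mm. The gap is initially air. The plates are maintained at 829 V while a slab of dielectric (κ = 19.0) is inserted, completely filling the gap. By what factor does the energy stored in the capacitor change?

Battery connected ⇒ V is held fixed.
C₂ = 19.0 C₁ and U = ½CV², so U₂/U₁ = C₂/C₁ = 19.0.

U₂/U₁ ≈ 19.0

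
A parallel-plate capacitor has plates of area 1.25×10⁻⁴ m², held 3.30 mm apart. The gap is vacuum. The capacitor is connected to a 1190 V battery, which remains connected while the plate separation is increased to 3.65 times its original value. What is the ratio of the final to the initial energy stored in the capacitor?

Battery connected ⇒ V is held fixed.
C₂ = 0.274 C₁ and U = ½CV², so U₂/U₁ = C₂/C₁ = 0.274.

0.274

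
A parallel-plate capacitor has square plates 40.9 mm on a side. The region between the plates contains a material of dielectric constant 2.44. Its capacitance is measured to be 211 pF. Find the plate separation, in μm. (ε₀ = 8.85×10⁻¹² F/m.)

d ≈ 171 μm

A = (40.9 mm)² = 1.67×10⁻³ m².
d = κε₀A/C = 2.44 × 8.85×10⁻¹² × 1.67×10⁻³ / 2.11×10⁻¹⁰ = 1.71×10⁻⁴ m.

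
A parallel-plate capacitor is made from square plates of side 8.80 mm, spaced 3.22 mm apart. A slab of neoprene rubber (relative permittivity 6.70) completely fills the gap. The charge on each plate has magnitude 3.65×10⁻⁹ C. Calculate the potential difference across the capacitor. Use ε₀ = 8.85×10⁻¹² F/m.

2.56 kV

A = (8.80 mm)² = 7.74×10⁻⁵ m².
C = κε₀A/d = 6.70 × 8.85×10⁻¹² × 7.74×10⁻⁵ / 3.22×10⁻³ = 1.43×10⁻¹² F.
V = Q/C = 3.65×10⁻⁹ / 1.43×10⁻¹² = 2.56×10³ V.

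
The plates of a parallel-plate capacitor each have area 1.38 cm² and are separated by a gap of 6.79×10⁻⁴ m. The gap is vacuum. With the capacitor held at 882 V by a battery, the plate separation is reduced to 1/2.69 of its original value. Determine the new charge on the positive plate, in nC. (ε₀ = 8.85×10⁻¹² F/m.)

A = 1.38 cm² = 1.38×10⁻⁴ m².
Initially C₁ = ε₀A/d = 8.85×10⁻¹² × 1.38×10⁻⁴ / 6.79×10⁻⁴ = 1.80×10⁻¹² F.
Q₁ = 1.59×10⁻⁹ C.
Battery connected ⇒ V is held fixed. C₂ = 2.69 C₁ and Q = CV, so Q₂/Q₁ = C₂/C₁ = 2.69.
Q₂ = 2.69 × 1.59×10⁻⁹ = 4.27×10⁻⁹ C.

4.27 nC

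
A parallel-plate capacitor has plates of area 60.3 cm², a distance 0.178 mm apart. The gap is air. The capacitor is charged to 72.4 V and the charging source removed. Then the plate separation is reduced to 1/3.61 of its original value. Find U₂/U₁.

Isolated ⇒ Q is held fixed.
C₂ = 3.61 C₁ and U = Q²/(2C), so U₂/U₁ = C₁/C₂ = 0.277.

0.277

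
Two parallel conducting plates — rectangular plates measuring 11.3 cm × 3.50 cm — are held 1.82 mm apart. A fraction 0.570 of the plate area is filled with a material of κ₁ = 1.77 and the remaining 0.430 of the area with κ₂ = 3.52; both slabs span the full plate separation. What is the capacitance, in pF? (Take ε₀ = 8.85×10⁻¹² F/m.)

C ≈ 48.5 pF

A = 11.3 × 3.50 cm² = 3.96×10⁻³ m².
Side-by-side slabs ⇒ two capacitors in parallel, each spanning the full gap.
C₁ = κ₁ε₀A₁/d = 1.77 × 8.85×10⁻¹² × 2.25×10⁻³ / 1.82×10⁻³ = 1.94×10⁻¹¹ F.
C₂ = κ₂ε₀A₂/d = 3.52 × 8.85×10⁻¹² × 1.70×10⁻³ / 1.82×10⁻³ = 2.91×10⁻¹¹ F.
C = C₁ + C₂ = 4.85×10⁻¹¹ F.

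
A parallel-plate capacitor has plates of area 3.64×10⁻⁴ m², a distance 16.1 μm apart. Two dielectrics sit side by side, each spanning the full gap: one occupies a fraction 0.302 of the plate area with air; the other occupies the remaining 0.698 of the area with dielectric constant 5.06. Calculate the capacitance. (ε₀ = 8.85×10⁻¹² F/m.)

Side-by-side slabs ⇒ two capacitors in parallel, each spanning the full gap.
C₁ = κ₁ε₀A₁/d = 1.00 × 8.85×10⁻¹² × 1.10×10⁻⁴ / 1.61×10⁻⁵ = 6.04×10⁻¹¹ F.
C₂ = κ₂ε₀A₂/d = 5.06 × 8.85×10⁻¹² × 2.54×10⁻⁴ / 1.61×10⁻⁵ = 7.07×10⁻¹⁰ F.
C = C₁ + C₂ = 7.67×10⁻¹⁰ F.

0.767 nF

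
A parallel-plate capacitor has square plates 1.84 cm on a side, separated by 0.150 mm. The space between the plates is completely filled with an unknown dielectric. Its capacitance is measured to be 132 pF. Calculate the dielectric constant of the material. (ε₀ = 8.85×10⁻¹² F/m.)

κ ≈ 6.61

A = (1.84 cm)² = 3.39×10⁻⁴ m².
κ = Cd/(ε₀A) = 1.32×10⁻¹⁰ × 1.50×10⁻⁴ / (8.85×10⁻¹² × 3.39×10⁻⁴) = 6.61.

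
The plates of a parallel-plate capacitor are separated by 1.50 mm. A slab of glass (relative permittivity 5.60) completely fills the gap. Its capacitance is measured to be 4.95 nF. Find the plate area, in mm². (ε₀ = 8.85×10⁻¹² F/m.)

A = Cd/(κε₀) = 4.95×10⁻⁹ × 1.50×10⁻³ / (5.60 × 8.85×10⁻¹²) = 0.150 m².

A ≈ 1.50×10⁵ mm²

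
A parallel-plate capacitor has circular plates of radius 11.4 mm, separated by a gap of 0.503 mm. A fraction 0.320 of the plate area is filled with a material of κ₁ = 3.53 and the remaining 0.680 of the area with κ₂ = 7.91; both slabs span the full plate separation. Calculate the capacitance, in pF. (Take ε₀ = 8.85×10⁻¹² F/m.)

46.8 pF

A = π(11.4 mm)² = 4.08×10⁻⁴ m².
Side-by-side slabs ⇒ two capacitors in parallel, each spanning the full gap.
C₁ = κ₁ε₀A₁/d = 3.53 × 8.85×10⁻¹² × 1.31×10⁻⁴ / 5.03×10⁻⁴ = 8.11×10⁻¹² F.
C₂ = κ₂ε₀A₂/d = 7.91 × 8.85×10⁻¹² × 2.78×10⁻⁴ / 5.03×10⁻⁴ = 3.86×10⁻¹¹ F.
C = C₁ + C₂ = 4.68×10⁻¹¹ F.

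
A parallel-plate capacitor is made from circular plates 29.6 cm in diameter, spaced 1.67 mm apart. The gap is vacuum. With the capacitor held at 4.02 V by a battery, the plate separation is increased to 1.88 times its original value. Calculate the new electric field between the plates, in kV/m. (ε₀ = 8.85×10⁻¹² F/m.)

A = π(29.6/2 cm)² = 6.88×10⁻² m².
Initially C₁ = ε₀A/d = 8.85×10⁻¹² × 6.88×10⁻² / 1.67×10⁻³ = 3.65×10⁻¹⁰ F.
E₁ = 2.41×10³ V/m.
Battery connected ⇒ V is held fixed. E = V/d, so E₂/E₁ = d₁/d₂ = 0.532.
E₂ = 0.532 × 2.41×10³ = 1.28×10³ V/m.

E ≈ 1.28 kV/m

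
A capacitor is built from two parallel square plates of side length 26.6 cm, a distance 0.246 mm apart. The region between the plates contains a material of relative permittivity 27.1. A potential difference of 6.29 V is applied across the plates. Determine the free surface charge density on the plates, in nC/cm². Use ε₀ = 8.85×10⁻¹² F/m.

A = (26.6 cm)² = 7.08×10⁻² m².
C = κε₀A/d = 27.1 × 8.85×10⁻¹² × 7.08×10⁻² / 2.46×10⁻⁴ = 6.90×10⁻⁸ F.
σ = Q/A = CV/A = 6.90×10⁻⁸ × 6.29 / 7.08×10⁻² = 6.13×10⁻⁶ C/m².

0.613 nC/cm²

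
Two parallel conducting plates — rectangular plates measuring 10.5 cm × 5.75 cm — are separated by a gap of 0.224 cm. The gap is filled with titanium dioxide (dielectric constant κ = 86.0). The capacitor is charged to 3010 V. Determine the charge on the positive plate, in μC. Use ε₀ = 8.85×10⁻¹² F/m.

A = 10.5 × 5.75 cm² = 6.04×10⁻³ m².
C = κε₀A/d = 86.0 × 8.85×10⁻¹² × 6.04×10⁻³ / 2.24×10⁻³ = 2.05×10⁻⁹ F.
Q = CV = 2.05×10⁻⁹ × 3010 = 6.17×10⁻⁶ C.

6.17 μC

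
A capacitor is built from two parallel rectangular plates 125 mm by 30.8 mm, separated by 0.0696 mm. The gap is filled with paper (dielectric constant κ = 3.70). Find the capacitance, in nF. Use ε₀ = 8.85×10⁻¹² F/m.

A = 125 × 30.8 mm² = 3.85×10⁻³ m².
C = κε₀A/d = 3.70 × 8.85×10⁻¹² × 3.85×10⁻³ / 6.96×10⁻⁵ = 1.81×10⁻⁹ F.

C ≈ 1.81 nF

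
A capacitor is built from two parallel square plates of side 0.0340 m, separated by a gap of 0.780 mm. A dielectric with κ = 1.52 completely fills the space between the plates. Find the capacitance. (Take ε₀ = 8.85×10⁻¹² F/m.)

A = (0.0340 m)² = 1.16×10⁻³ m².
C = κε₀A/d = 1.52 × 8.85×10⁻¹² × 1.16×10⁻³ / 7.80×10⁻⁴ = 1.99×10⁻¹¹ F.

19.9 pF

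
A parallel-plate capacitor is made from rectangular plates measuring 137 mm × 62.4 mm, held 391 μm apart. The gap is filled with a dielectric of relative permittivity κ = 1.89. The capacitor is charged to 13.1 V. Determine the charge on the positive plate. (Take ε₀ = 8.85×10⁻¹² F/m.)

A = 137 × 62.4 mm² = 8.55×10⁻³ m².
C = κε₀A/d = 1.89 × 8.85×10⁻¹² × 8.55×10⁻³ / 3.91×10⁻⁴ = 3.66×10⁻¹⁰ F.
Q = CV = 3.66×10⁻¹⁰ × 13.1 = 4.79×10⁻⁹ C.

4.79 nC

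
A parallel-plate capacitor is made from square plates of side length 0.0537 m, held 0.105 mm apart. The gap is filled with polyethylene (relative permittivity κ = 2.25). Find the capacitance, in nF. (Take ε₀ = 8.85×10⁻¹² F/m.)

A = (0.0537 m)² = 2.88×10⁻³ m².
C = κε₀A/d = 2.25 × 8.85×10⁻¹² × 2.88×10⁻³ / 1.05×10⁻⁴ = 5.47×10⁻¹⁰ F.

0.547 nF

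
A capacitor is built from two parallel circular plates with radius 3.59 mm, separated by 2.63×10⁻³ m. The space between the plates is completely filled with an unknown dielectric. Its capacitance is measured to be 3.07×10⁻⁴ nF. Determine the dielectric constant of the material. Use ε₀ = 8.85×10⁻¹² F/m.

κ ≈ 2.25

A = π(3.59 mm)² = 4.05×10⁻⁵ m².
κ = Cd/(ε₀A) = 3.07×10⁻¹³ × 2.63×10⁻³ / (8.85×10⁻¹² × 4.05×10⁻⁵) = 2.25.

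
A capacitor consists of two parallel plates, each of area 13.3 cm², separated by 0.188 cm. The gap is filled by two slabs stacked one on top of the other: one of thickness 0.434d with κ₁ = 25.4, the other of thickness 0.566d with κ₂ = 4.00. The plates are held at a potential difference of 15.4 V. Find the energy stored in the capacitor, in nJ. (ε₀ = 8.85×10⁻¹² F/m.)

4.68 nJ

A = 13.3 cm² = 1.33×10⁻³ m².
Stacked slabs ⇒ two capacitors in series, each with the full plate area.
C₁ = κ₁ε₀A/d₁ = 25.4 × 8.85×10⁻¹² × 1.33×10⁻³ / 8.16×10⁻⁴ = 3.66×10⁻¹⁰ F.
C₂ = κ₂ε₀A/d₂ = 4.00 × 8.85×10⁻¹² × 1.33×10⁻³ / 1.06×10⁻³ = 4.42×10⁻¹¹ F.
C = (1/C₁ + 1/C₂)⁻¹ = 3.95×10⁻¹¹ F.
U = ½CV² = ½ × 3.95×10⁻¹¹ × (15.4)² = 4.68×10⁻⁹ J.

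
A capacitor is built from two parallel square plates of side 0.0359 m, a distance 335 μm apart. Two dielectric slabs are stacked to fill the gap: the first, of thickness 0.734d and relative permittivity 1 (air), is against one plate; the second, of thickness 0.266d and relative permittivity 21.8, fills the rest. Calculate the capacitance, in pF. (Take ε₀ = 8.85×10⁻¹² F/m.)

45.6 pF

A = (0.0359 m)² = 1.29×10⁻³ m².
Stacked slabs ⇒ two capacitors in series, each with the full plate area.
C₁ = κ₁ε₀A/d₁ = 1.00 × 8.85×10⁻¹² × 1.29×10⁻³ / 2.46×10⁻⁴ = 4.64×10⁻¹¹ F.
C₂ = κ₂ε₀A/d₂ = 21.8 × 8.85×10⁻¹² × 1.29×10⁻³ / 8.91×10⁻⁵ = 2.79×10⁻⁹ F.
C = (1/C₁ + 1/C₂)⁻¹ = 4.56×10⁻¹¹ F.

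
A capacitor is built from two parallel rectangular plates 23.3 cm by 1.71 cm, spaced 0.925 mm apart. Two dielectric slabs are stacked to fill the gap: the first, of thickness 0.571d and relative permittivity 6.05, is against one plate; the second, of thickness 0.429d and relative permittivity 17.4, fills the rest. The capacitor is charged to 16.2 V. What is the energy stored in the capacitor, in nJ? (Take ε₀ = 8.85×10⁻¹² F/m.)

A = 23.3 × 1.71 cm² = 3.98×10⁻³ m².
Stacked slabs ⇒ two capacitors in series, each with the full plate area.
C₁ = κ₁ε₀A/d₁ = 6.05 × 8.85×10⁻¹² × 3.98×10⁻³ / 5.28×10⁻⁴ = 4.04×10⁻¹⁰ F.
C₂ = κ₂ε₀A/d₂ = 17.4 × 8.85×10⁻¹² × 3.98×10⁻³ / 3.97×10⁻⁴ = 1.55×10⁻⁹ F.
C = (1/C₁ + 1/C₂)⁻¹ = 3.20×10⁻¹⁰ F.
U = ½CV² = ½ × 3.20×10⁻¹⁰ × (16.2)² = 4.20×10⁻⁸ J.

42.0 nJ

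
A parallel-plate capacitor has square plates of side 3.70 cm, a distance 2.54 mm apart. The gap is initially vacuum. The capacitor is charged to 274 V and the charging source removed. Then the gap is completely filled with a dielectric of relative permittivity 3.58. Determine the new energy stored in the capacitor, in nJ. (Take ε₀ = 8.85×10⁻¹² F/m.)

50.0 nJ

A = (3.70 cm)² = 1.37×10⁻³ m².
Initially C₁ = ε₀A/d = 8.85×10⁻¹² × 1.37×10⁻³ / 2.54×10⁻³ = 4.77×10⁻¹² F.
U₁ = 1.79×10⁻⁷ J.
Isolated ⇒ Q is held fixed. C₂ = 3.58 C₁ and U = Q²/(2C), so U₂/U₁ = C₁/C₂ = 0.279.
U₂ = 0.279 × 1.79×10⁻⁷ = 5.00×10⁻⁸ J.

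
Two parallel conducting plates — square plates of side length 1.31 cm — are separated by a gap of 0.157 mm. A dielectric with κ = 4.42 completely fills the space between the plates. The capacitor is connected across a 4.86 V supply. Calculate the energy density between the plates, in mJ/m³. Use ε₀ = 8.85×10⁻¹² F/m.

E = V/d = 4.86 / 1.57×10⁻⁴ = 3.10×10⁴ V/m.
u = ½κε₀E² = ½ × 4.42 × 8.85×10⁻¹² × (3.10×10⁴)² = 1.87×10⁻² J/m³.

u ≈ 18.7 mJ/m³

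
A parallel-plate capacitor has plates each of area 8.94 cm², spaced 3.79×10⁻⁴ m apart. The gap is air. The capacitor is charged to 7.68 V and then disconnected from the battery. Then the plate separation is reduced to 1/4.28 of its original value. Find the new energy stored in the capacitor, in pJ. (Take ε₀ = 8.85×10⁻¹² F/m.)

A = 8.94 cm² = 8.94×10⁻⁴ m².
Initially C₁ = ε₀A/d = 8.85×10⁻¹² × 8.94×10⁻⁴ / 3.79×10⁻⁴ = 2.09×10⁻¹¹ F.
U₁ = 6.16×10⁻¹⁰ J.
Isolated ⇒ Q is held fixed. C₂ = 4.28 C₁ and U = Q²/(2C), so U₂/U₁ = C₁/C₂ = 0.234.
U₂ = 0.234 × 6.16×10⁻¹⁰ = 1.44×10⁻¹⁰ J.

144 pJ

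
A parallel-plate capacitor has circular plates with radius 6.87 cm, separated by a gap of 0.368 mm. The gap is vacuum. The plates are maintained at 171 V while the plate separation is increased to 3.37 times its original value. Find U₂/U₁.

U₂/U₁ ≈ 0.297

Battery connected ⇒ V is held fixed.
C₂ = 0.297 C₁ and U = ½CV², so U₂/U₁ = C₂/C₁ = 0.297.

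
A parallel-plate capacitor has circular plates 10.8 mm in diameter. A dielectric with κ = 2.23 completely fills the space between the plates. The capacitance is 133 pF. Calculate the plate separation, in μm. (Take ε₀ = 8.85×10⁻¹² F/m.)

A = π(10.8/2 mm)² = 9.16×10⁻⁵ m².
d = κε₀A/C = 2.23 × 8.85×10⁻¹² × 9.16×10⁻⁵ / 1.33×10⁻¹⁰ = 1.36×10⁻⁵ m.

13.6 μm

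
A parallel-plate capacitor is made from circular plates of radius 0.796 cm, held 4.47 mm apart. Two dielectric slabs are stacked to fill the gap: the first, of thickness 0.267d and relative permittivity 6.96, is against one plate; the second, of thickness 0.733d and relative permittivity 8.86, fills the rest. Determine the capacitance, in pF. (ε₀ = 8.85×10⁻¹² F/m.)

A = π(0.796 cm)² = 1.99×10⁻⁴ m².
Stacked slabs ⇒ two capacitors in series, each with the full plate area.
C₁ = κ₁ε₀A/d₁ = 6.96 × 8.85×10⁻¹² × 1.99×10⁻⁴ / 1.19×10⁻³ = 1.03×10⁻¹¹ F.
C₂ = κ₂ε₀A/d₂ = 8.86 × 8.85×10⁻¹² × 1.99×10⁻⁴ / 3.28×10⁻³ = 4.76×10⁻¹² F.
C = (1/C₁ + 1/C₂)⁻¹ = 3.25×10⁻¹² F.

3.25 pF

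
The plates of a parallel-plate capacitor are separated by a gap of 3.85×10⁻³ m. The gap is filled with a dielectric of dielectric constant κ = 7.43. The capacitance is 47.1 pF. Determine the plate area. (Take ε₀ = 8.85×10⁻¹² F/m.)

A = Cd/(κε₀) = 4.71×10⁻¹¹ × 3.85×10⁻³ / (7.43 × 8.85×10⁻¹²) = 2.76×10⁻³ m².

27.6 cm²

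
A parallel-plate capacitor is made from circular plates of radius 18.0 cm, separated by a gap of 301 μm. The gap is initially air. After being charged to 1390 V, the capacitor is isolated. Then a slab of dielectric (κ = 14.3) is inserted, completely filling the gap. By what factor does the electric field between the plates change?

E₂/E₁ ≈ 0.0699

Isolated ⇒ Q is held fixed.
V₂ = Q/C₂ = V₁/14.3; E = V/d, so E₂/E₁ = (V₂/V₁)(d₁/d₂) = 0.0699.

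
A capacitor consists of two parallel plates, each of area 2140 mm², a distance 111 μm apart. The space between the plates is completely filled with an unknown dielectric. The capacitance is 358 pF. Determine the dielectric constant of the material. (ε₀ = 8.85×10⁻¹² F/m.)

2.10

A = 2140 mm² = 2.14×10⁻³ m².
κ = Cd/(ε₀A) = 3.58×10⁻¹⁰ × 1.11×10⁻⁴ / (8.85×10⁻¹² × 2.14×10⁻³) = 2.10.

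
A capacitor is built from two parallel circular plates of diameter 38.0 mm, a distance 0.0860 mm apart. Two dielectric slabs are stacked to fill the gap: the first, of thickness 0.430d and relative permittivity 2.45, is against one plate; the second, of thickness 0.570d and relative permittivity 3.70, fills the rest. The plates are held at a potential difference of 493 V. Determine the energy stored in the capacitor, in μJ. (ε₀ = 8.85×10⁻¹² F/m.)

A = π(38.0/2 mm)² = 1.13×10⁻³ m².
Stacked slabs ⇒ two capacitors in series, each with the full plate area.
C₁ = κ₁ε₀A/d₁ = 2.45 × 8.85×10⁻¹² × 1.13×10⁻³ / 3.70×10⁻⁵ = 6.65×10⁻¹⁰ F.
C₂ = κ₂ε₀A/d₂ = 3.70 × 8.85×10⁻¹² × 1.13×10⁻³ / 4.90×10⁻⁵ = 7.58×10⁻¹⁰ F.
C = (1/C₁ + 1/C₂)⁻¹ = 3.54×10⁻¹⁰ F.
U = ½CV² = ½ × 3.54×10⁻¹⁰ × (493)² = 4.30×10⁻⁵ J.

43.0 μJ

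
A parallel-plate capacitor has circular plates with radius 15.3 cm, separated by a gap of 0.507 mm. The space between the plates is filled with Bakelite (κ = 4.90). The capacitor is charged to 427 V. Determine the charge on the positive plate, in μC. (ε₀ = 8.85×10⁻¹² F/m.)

A = π(15.3 cm)² = 7.35×10⁻² m².
C = κε₀A/d = 4.90 × 8.85×10⁻¹² × 7.35×10⁻² / 5.07×10⁻⁴ = 6.29×10⁻⁹ F.
Q = CV = 6.29×10⁻⁹ × 427 = 2.69×10⁻⁶ C.

Q ≈ 2.69 μC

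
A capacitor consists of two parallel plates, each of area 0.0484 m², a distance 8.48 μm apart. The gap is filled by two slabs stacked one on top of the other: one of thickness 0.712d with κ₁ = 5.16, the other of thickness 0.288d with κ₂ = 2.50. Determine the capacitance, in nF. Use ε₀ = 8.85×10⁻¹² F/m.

Stacked slabs ⇒ two capacitors in series, each with the full plate area.
C₁ = κ₁ε₀A/d₁ = 5.16 × 8.85×10⁻¹² × 4.84×10⁻² / 6.04×10⁻⁶ = 3.66×10⁻⁷ F.
C₂ = κ₂ε₀A/d₂ = 2.50 × 8.85×10⁻¹² × 4.84×10⁻² / 2.44×10⁻⁶ = 4.38×10⁻⁷ F.
C = (1/C₁ + 1/C₂)⁻¹ = 2.00×10⁻⁷ F.

C ≈ 200 nF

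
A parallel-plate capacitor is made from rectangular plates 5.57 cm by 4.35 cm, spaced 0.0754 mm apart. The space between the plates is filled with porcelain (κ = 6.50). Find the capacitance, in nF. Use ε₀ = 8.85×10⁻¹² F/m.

C ≈ 1.85 nF

A = 5.57 × 4.35 cm² = 2.42×10⁻³ m².
C = κε₀A/d = 6.50 × 8.85×10⁻¹² × 2.42×10⁻³ / 7.54×10⁻⁵ = 1.85×10⁻⁹ F.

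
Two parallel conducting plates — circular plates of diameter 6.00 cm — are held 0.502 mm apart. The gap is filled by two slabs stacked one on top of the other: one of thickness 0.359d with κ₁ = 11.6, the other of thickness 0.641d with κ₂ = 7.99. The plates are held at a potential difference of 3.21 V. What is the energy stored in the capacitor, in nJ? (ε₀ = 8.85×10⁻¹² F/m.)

U ≈ 2.31 nJ

A = π(6.00/2 cm)² = 2.83×10⁻³ m².
Stacked slabs ⇒ two capacitors in series, each with the full plate area.
C₁ = κ₁ε₀A/d₁ = 11.6 × 8.85×10⁻¹² × 2.83×10⁻³ / 1.80×10⁻⁴ = 1.61×10⁻⁹ F.
C₂ = κ₂ε₀A/d₂ = 7.99 × 8.85×10⁻¹² × 2.83×10⁻³ / 3.22×10⁻⁴ = 6.21×10⁻¹⁰ F.
C = (1/C₁ + 1/C₂)⁻¹ = 4.48×10⁻¹⁰ F.
U = ½CV² = ½ × 4.48×10⁻¹⁰ × (3.21)² = 2.31×10⁻⁹ J.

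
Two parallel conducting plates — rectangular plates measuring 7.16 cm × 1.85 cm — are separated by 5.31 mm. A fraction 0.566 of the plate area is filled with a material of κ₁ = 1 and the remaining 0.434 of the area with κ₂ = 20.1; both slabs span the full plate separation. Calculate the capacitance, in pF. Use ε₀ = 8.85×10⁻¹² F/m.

C ≈ 20.5 pF

A = 7.16 × 1.85 cm² = 1.32×10⁻³ m².
Side-by-side slabs ⇒ two capacitors in parallel, each spanning the full gap.
C₁ = κ₁ε₀A₁/d = 1.00 × 8.85×10⁻¹² × 7.50×10⁻⁴ / 5.31×10⁻³ = 1.25×10⁻¹² F.
C₂ = κ₂ε₀A₂/d = 20.1 × 8.85×10⁻¹² × 5.75×10⁻⁴ / 5.31×10⁻³ = 1.93×10⁻¹¹ F.
C = C₁ + C₂ = 2.05×10⁻¹¹ F.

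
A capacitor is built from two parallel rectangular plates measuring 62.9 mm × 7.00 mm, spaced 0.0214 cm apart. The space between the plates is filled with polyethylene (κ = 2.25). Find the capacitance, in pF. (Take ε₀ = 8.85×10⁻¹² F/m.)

A = 62.9 × 7.00 mm² = 4.40×10⁻⁴ m².
C = κε₀A/d = 2.25 × 8.85×10⁻¹² × 4.40×10⁻⁴ / 2.14×10⁻⁴ = 4.10×10⁻¹¹ F.

C ≈ 41.0 pF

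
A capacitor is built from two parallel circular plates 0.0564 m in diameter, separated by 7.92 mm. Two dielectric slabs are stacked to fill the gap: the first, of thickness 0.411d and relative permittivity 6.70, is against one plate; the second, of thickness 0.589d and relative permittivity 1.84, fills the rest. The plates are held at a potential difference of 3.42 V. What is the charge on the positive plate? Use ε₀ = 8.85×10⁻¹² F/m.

A = π(0.0564/2 m)² = 2.50×10⁻³ m².
Stacked slabs ⇒ two capacitors in series, each with the full plate area.
C₁ = κ₁ε₀A/d₁ = 6.70 × 8.85×10⁻¹² × 2.50×10⁻³ / 3.26×10⁻³ = 4.55×10⁻¹¹ F.
C₂ = κ₂ε₀A/d₂ = 1.84 × 8.85×10⁻¹² × 2.50×10⁻³ / 4.66×10⁻³ = 8.72×10⁻¹² F.
C = (1/C₁ + 1/C₂)⁻¹ = 7.32×10⁻¹² F.
Q = CV = 7.32×10⁻¹² × 3.42 = 2.50×10⁻¹¹ C.

25.0 pC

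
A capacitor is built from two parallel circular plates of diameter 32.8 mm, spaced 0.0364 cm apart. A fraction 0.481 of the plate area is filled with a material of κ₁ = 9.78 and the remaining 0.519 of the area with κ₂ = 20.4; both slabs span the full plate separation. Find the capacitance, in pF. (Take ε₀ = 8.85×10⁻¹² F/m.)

C ≈ 314 pF

A = π(32.8/2 mm)² = 8.45×10⁻⁴ m².
Side-by-side slabs ⇒ two capacitors in parallel, each spanning the full gap.
C₁ = κ₁ε₀A₁/d = 9.78 × 8.85×10⁻¹² × 4.06×10⁻⁴ / 3.64×10⁻⁴ = 9.66×10⁻¹¹ F.
C₂ = κ₂ε₀A₂/d = 20.4 × 8.85×10⁻¹² × 4.39×10⁻⁴ / 3.64×10⁻⁴ = 2.18×10⁻¹⁰ F.
C = C₁ + C₂ = 3.14×10⁻¹⁰ F.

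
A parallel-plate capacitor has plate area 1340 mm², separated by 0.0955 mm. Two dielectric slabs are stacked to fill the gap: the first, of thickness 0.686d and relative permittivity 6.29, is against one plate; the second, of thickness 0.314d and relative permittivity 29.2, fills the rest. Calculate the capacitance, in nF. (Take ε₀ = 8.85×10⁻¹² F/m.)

C ≈ 1.04 nF

A = 1340 mm² = 1.34×10⁻³ m².
Stacked slabs ⇒ two capacitors in series, each with the full plate area.
C₁ = κ₁ε₀A/d₁ = 6.29 × 8.85×10⁻¹² × 1.34×10⁻³ / 6.55×10⁻⁵ = 1.14×10⁻⁹ F.
C₂ = κ₂ε₀A/d₂ = 29.2 × 8.85×10⁻¹² × 1.34×10⁻³ / 3.00×10⁻⁵ = 1.15×10⁻⁸ F.
C = (1/C₁ + 1/C₂)⁻¹ = 1.04×10⁻⁹ F.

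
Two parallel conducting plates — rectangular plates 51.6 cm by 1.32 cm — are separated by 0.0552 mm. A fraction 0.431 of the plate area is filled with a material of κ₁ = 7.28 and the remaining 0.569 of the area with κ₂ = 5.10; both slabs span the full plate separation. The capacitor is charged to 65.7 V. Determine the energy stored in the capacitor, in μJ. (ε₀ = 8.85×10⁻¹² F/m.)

14.2 μJ

A = 51.6 × 1.32 cm² = 6.81×10⁻³ m².
Side-by-side slabs ⇒ two capacitors in parallel, each spanning the full gap.
C₁ = κ₁ε₀A₁/d = 7.28 × 8.85×10⁻¹² × 2.94×10⁻³ / 5.52×10⁻⁵ = 3.43×10⁻⁹ F.
C₂ = κ₂ε₀A₂/d = 5.10 × 8.85×10⁻¹² × 3.88×10⁻³ / 5.52×10⁻⁵ = 3.17×10⁻⁹ F.
C = C₁ + C₂ = 6.60×10⁻⁹ F.
U = ½CV² = ½ × 6.60×10⁻⁹ × (65.7)² = 1.42×10⁻⁵ J.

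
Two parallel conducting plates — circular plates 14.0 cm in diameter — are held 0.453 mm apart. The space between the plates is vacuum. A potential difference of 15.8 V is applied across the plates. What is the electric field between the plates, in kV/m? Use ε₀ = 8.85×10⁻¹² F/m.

E ≈ 34.9 kV/m

E = V/d = 15.8 / 4.53×10⁻⁴ = 3.49×10⁴ V/m.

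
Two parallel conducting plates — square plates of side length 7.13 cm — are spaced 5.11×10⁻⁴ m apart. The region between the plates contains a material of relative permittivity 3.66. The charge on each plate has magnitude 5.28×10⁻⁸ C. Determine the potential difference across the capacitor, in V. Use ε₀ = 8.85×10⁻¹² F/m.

164 V

A = (7.13 cm)² = 5.08×10⁻³ m².
C = κε₀A/d = 3.66 × 8.85×10⁻¹² × 5.08×10⁻³ / 5.11×10⁻⁴ = 3.22×10⁻¹⁰ F.
V = Q/C = 5.28×10⁻⁸ / 3.22×10⁻¹⁰ = 1.64×10² V.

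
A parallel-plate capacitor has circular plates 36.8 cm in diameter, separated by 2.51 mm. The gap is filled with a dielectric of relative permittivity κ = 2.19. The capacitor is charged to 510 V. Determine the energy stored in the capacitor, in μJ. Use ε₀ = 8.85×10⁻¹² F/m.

U ≈ 107 μJ

A = π(36.8/2 cm)² = 0.106 m².
C = κε₀A/d = 2.19 × 8.85×10⁻¹² × 0.106 / 2.51×10⁻³ = 8.21×10⁻¹⁰ F.
U = ½CV² = ½ × 8.21×10⁻¹⁰ × (510)² = 1.07×10⁻⁴ J.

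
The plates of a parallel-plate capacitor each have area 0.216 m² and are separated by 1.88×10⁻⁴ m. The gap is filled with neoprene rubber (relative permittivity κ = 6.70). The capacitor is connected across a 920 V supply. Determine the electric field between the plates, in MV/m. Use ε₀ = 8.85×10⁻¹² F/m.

E = V/d = 920 / 1.88×10⁻⁴ = 4.89×10⁶ V/m.

E ≈ 4.89 MV/m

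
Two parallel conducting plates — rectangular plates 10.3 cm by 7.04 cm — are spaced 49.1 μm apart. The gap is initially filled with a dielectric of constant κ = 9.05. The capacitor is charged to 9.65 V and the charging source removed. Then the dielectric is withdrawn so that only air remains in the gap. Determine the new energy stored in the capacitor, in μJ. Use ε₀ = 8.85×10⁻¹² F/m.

A = 10.3 × 7.04 cm² = 7.25×10⁻³ m².
Initially C₁ = κε₀A/d = 9.05 × 8.85×10⁻¹² × 7.25×10⁻³ / 4.91×10⁻⁵ = 1.18×10⁻⁸ F.
U₁ = 5.51×10⁻⁷ J.
Isolated ⇒ Q is held fixed. C₂ = 0.110 C₁ and U = Q²/(2C), so U₂/U₁ = C₁/C₂ = 9.05.
U₂ = 9.05 × 5.51×10⁻⁷ = 4.98×10⁻⁶ J.

4.98 μJ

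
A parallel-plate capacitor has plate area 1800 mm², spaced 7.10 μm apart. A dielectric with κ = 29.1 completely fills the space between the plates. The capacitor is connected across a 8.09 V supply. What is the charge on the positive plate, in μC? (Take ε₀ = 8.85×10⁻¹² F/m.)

Q ≈ 0.528 μC

A = 1800 mm² = 1.80×10⁻³ m².
C = κε₀A/d = 29.1 × 8.85×10⁻¹² × 1.80×10⁻³ / 7.10×10⁻⁶ = 6.53×10⁻⁸ F.
Q = CV = 6.53×10⁻⁸ × 8.09 = 5.28×10⁻⁷ C.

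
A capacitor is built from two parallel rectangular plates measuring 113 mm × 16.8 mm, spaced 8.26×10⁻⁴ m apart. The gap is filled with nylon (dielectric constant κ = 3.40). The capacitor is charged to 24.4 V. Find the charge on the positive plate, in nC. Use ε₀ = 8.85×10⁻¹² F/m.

1.69 nC

A = 113 × 16.8 mm² = 1.90×10⁻³ m².
C = κε₀A/d = 3.40 × 8.85×10⁻¹² × 1.90×10⁻³ / 8.26×10⁻⁴ = 6.92×10⁻¹¹ F.
Q = CV = 6.92×10⁻¹¹ × 24.4 = 1.69×10⁻⁹ C.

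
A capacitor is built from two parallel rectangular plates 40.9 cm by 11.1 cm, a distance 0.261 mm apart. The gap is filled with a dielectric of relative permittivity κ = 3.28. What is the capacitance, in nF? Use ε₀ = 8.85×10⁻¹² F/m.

5.05 nF

A = 40.9 × 11.1 cm² = 4.54×10⁻² m².
C = κε₀A/d = 3.28 × 8.85×10⁻¹² × 4.54×10⁻² / 2.61×10⁻⁴ = 5.05×10⁻⁹ F.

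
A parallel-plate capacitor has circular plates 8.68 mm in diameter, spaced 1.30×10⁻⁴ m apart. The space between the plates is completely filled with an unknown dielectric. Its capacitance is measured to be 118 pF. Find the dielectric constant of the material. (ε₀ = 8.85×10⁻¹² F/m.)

29.3

A = π(8.68/2 mm)² = 5.92×10⁻⁵ m².
κ = Cd/(ε₀A) = 1.18×10⁻¹⁰ × 1.30×10⁻⁴ / (8.85×10⁻¹² × 5.92×10⁻⁵) = 29.3.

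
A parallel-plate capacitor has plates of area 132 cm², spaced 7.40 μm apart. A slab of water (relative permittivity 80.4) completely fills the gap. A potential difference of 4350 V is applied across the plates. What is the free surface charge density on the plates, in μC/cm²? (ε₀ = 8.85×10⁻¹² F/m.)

A = 132 cm² = 1.32×10⁻² m².
C = κε₀A/d = 80.4 × 8.85×10⁻¹² × 1.32×10⁻² / 7.40×10⁻⁶ = 1.27×10⁻⁶ F.
σ = Q/A = CV/A = 1.27×10⁻⁶ × 4350 / 1.32×10⁻² = 0.418 C/m².

41.8 μC/cm²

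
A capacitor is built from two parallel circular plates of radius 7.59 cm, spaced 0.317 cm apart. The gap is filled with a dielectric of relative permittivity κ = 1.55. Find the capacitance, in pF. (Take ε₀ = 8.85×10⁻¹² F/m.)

A = π(7.59 cm)² = 1.81×10⁻² m².
C = κε₀A/d = 1.55 × 8.85×10⁻¹² × 1.81×10⁻² / 3.17×10⁻³ = 7.83×10⁻¹¹ F.

C ≈ 78.3 pF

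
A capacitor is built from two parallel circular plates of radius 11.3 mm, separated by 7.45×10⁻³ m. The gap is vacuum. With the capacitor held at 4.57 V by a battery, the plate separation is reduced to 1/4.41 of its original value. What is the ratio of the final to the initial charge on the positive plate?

Battery connected ⇒ V is held fixed.
C₂ = 4.41 C₁ and Q = CV, so Q₂/Q₁ = C₂/C₁ = 4.41.

Q₂/Q₁ ≈ 4.41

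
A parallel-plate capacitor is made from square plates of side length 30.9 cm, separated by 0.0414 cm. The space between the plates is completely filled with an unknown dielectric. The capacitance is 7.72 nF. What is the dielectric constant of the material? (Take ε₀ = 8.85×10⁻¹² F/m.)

A = (30.9 cm)² = 9.55×10⁻² m².
κ = Cd/(ε₀A) = 7.72×10⁻⁹ × 4.14×10⁻⁴ / (8.85×10⁻¹² × 9.55×10⁻²) = 3.78.

3.78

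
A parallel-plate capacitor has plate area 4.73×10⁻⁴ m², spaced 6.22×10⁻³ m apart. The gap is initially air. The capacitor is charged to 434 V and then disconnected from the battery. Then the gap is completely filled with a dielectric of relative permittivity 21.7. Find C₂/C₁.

C = κε₀A/d scales with κ, so C₂/C₁ = κ = 21.7.

21.7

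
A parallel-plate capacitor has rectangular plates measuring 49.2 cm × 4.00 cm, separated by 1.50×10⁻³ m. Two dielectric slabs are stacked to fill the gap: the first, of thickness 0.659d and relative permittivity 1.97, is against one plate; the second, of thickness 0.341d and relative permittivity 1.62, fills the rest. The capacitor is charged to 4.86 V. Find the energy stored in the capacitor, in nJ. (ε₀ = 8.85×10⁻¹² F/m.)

U ≈ 2.52 nJ

A = 49.2 × 4.00 cm² = 1.97×10⁻² m².
Stacked slabs ⇒ two capacitors in series, each with the full plate area.
C₁ = κ₁ε₀A/d₁ = 1.97 × 8.85×10⁻¹² × 1.97×10⁻² / 9.88×10⁻⁴ = 3.47×10⁻¹⁰ F.
C₂ = κ₂ε₀A/d₂ = 1.62 × 8.85×10⁻¹² × 1.97×10⁻² / 5.12×10⁻⁴ = 5.52×10⁻¹⁰ F.
C = (1/C₁ + 1/C₂)⁻¹ = 2.13×10⁻¹⁰ F.
U = ½CV² = ½ × 2.13×10⁻¹⁰ × (4.86)² = 2.52×10⁻⁹ J.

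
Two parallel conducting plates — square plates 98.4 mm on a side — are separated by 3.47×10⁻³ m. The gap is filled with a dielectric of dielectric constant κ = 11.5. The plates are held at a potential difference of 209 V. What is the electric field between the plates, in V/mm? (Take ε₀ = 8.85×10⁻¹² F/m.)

60.2 V/mm

E = V/d = 209 / 3.47×10⁻³ = 6.02×10⁴ V/m.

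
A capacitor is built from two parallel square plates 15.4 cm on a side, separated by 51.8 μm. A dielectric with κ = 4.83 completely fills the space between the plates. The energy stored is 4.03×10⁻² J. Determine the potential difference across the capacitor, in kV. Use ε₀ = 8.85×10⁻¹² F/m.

A = (15.4 cm)² = 2.37×10⁻² m².
C = κε₀A/d = 4.83 × 8.85×10⁻¹² × 2.37×10⁻² / 5.18×10⁻⁵ = 1.96×10⁻⁸ F.
V = √(2U/C) = √(2 × 4.03×10⁻² / 1.96×10⁻⁸) = 2.03×10³ V.

V ≈ 2.03 kV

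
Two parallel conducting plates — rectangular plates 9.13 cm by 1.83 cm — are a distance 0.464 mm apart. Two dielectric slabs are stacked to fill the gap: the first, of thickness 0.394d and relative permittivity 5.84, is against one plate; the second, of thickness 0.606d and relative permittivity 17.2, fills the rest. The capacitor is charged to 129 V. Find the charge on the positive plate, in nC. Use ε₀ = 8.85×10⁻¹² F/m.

Q ≈ 40.0 nC

A = 9.13 × 1.83 cm² = 1.67×10⁻³ m².
Stacked slabs ⇒ two capacitors in series, each with the full plate area.
C₁ = κ₁ε₀A/d₁ = 5.84 × 8.85×10⁻¹² × 1.67×10⁻³ / 1.83×10⁻⁴ = 4.72×10⁻¹⁰ F.
C₂ = κ₂ε₀A/d₂ = 17.2 × 8.85×10⁻¹² × 1.67×10⁻³ / 2.81×10⁻⁴ = 9.04×10⁻¹⁰ F.
C = (1/C₁ + 1/C₂)⁻¹ = 3.10×10⁻¹⁰ F.
Q = CV = 3.10×10⁻¹⁰ × 129 = 4.00×10⁻⁸ C.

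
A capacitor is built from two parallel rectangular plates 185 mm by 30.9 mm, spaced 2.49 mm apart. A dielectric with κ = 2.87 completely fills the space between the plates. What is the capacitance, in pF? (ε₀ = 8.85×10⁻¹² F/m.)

C ≈ 58.3 pF

A = 185 × 30.9 mm² = 5.72×10⁻³ m².
C = κε₀A/d = 2.87 × 8.85×10⁻¹² × 5.72×10⁻³ / 2.49×10⁻³ = 5.83×10⁻¹¹ F.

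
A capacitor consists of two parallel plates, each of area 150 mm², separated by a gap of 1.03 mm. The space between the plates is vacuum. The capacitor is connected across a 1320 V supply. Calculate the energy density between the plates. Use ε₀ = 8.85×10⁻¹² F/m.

E = V/d = 1320 / 1.03×10⁻³ = 1.28×10⁶ V/m.
u = ½ε₀E² = ½ × 8.85×10⁻¹² × (1.28×10⁶)² = 7.27 J/m³.

7.27 J/m³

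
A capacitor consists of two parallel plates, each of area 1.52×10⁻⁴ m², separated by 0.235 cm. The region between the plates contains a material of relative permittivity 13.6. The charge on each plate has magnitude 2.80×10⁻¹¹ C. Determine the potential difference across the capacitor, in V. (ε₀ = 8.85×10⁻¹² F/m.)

C = κε₀A/d = 13.6 × 8.85×10⁻¹² × 1.52×10⁻⁴ / 2.35×10⁻³ = 7.78×10⁻¹² F.
V = Q/C = 2.80×10⁻¹¹ / 7.78×10⁻¹² = 3.60 V.

3.60 V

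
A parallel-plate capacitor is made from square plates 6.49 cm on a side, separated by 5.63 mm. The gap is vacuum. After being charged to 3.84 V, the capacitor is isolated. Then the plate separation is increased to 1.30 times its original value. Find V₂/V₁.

V₂/V₁ ≈ 1.30

Isolated ⇒ Q is held fixed.
C₂ = 0.769 C₁ and V = Q/C, so V₂/V₁ = C₁/C₂ = 1.30.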